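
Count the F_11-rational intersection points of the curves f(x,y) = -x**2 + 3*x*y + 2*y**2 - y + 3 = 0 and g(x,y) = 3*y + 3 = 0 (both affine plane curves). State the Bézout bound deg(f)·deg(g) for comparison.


Common zeros: {(4, 10)}; count = 1; Bézout bound = 2.

deg(f) = 2, deg(g) = 1, so Bézout bound = 2.
Scan x ∈ F_11. For each x, list the y ∈ F_11 with f(x, y) ≡ 0 and those with g(x, y) ≡ 0 (mod 11); the common zeros in that column are the intersection.
  x = 0: f ≡ 0 at y ∈ ∅; g ≡ 0 at y ∈ {10}; common: ∅.
  x = 1: f ≡ 0 at y ∈ ∅; g ≡ 0 at y ∈ {10}; common: ∅.
  x = 2: f ≡ 0 at y ∈ {7}; g ≡ 0 at y ∈ {10}; common: ∅.
  x = 3: f ≡ 0 at y ∈ ∅; g ≡ 0 at y ∈ {10}; common: ∅.
  x = 4: f ≡ 0 at y ∈ {1, 10}; g ≡ 0 at y ∈ {10}; common: {10}.
  x = 5: f ≡ 0 at y ∈ {0, 4}; g ≡ 0 at y ∈ {10}; common: ∅.
  x = 6: f ≡ 0 at y ∈ {0, 8}; g ≡ 0 at y ∈ {10}; common: ∅.
  x = 7: f ≡ 0 at y ∈ {4, 8}; g ≡ 0 at y ∈ {10}; common: ∅.
  x = 8: f ≡ 0 at y ∈ {7, 9}; g ≡ 0 at y ∈ {10}; common: ∅.
  x = 9: f ≡ 0 at y ∈ ∅; g ≡ 0 at y ∈ {10}; common: ∅.
  x = 10: f ≡ 0 at y ∈ {1}; g ≡ 0 at y ∈ {10}; common: ∅.
Collecting: common zeros = {(4, 10)}, so the count is 1.
Comparison with the Bézout bound: 1 ≤ 2 = deg(f)·deg(g), as expected for curves with no common component (the affine F_11-count falls short of the bound because intersections may lie at infinity, over extension fields, or carry multiplicity).


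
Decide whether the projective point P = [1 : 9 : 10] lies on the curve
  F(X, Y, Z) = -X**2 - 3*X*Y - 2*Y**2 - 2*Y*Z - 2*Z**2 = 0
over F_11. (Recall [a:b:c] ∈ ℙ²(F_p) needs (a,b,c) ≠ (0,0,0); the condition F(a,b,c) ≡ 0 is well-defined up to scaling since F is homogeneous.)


F(1,9,10) ≡ 2 (mod 11); P is NOT on the curve.

Evaluate F(1, 9, 10) term-by-term (mod 11).
  -X**2 ↦ -1·1·1·1 = -1
  -3*X*Y ↦ -3·1·9·1 = -27
  -2*Y**2 ↦ -2·1·81·1 = -162
  -2*Y*Z ↦ -2·1·9·10 = -180
  -2*Z**2 ↦ -2·1·1·100 = -200
Sum: F(1, 9, 10) = (-1) + (-27) + (-162) + (-180) + (-200) = -570.
Reducing mod 11: -570 ≡ 2 (mod 11).
Since F(a, b, c) ≡ 2 ≠ 0 (mod 11), P does NOT lie on the curve.


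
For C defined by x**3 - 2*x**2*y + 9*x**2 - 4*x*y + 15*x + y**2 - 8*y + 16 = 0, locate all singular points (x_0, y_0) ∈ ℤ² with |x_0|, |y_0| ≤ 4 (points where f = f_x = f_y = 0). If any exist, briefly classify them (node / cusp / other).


Singular points: {(-1, 3)}; classification: cusp.

Compute partial derivatives:
  f_x = 3*x**2 - 4*x*y + 18*x - 4*y + 15.
  f_y = -2*x**2 - 4*x + 2*y - 8.
Scan x_0 ∈ {−4, ..., 4}. For each x_0, f_y(x_0, y) is a polynomial in y; find its integer roots y ∈ {−4, ..., 4}, then test f_x and f at those candidates.
  x = -4: f_y(-4, y) = 2*y - 24; no integer root y with |y| ≤ 4.
  x = -3: f_y(-3, y) = 2*y - 14; no integer root y with |y| ≤ 4.
  x = -2: f_y(-2, y) = 2*y - 8; vanishes at y ∈ {4}. (-2, 4): f_x = 7 ≠ 0.
  x = -1: f_y(-1, y) = 2*y - 6; vanishes at y ∈ {3}. (-1, 3): f_x = 0, f = 0 — SINGULAR.
  x = 0: f_y(0, y) = 2*y - 8; vanishes at y ∈ {4}. (0, 4): f_x = -1 ≠ 0.
  x = 1: f_y(1, y) = 2*y - 14; no integer root y with |y| ≤ 4.
  x = 2: f_y(2, y) = 2*y - 24; no integer root y with |y| ≤ 4.
  x = 3: f_y(3, y) = 2*y - 38; no integer root y with |y| ≤ 4.
  x = 4: f_y(4, y) = 2*y - 56; no integer root y with |y| ≤ 4.
Only singular point on the grid: (-1, 3).
Classify: substitute x = -1 + u, y = 3 + v and expand: f = u**3 - 2*u**2*v + v**2.
No constant or linear terms (consistent with a singular point). Quadratic part: v**2. Cubic part: u**3 - 2*u**2*v.
The quadratic part v**2 is a perfect square, so there is a single (double) tangent line v = 0, i.e. y = 3. Restricting the cubic part to that line (v = 0) leaves u**3 ≠ 0, so f is not divisible by v and the branch is v² ≈ -u**3 to lowest order — this is a cusp.
Classification: cusp.


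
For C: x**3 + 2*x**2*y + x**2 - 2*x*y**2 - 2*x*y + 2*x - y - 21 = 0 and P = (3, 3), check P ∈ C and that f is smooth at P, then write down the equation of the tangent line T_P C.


Tangent line at P: 47*x - 25*y - 66 = 0.

Step 1: f(3, 3) = 0, so P lies on C.
Step 2: partial derivatives
  f_x(x, y) = 3*x**2 + 4*x*y + 2*x - 2*y**2 - 2*y + 2, f_y(x, y) = 2*x**2 - 4*x*y - 2*x - 1.
  f_x(P) = 47, f_y(P) = -25 (gradient nonzero, so P is smooth).
Step 3: tangent line at P: 47·(x − 3) + -25·(y − 3) = 0.
Expanding: 47*x - 25*y - 66 = 0.


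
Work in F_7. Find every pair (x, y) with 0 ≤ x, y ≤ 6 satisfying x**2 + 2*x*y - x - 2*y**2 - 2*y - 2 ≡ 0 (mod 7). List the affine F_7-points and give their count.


Affine F_7-points: {(0, 2), (0, 4), (2, 0), (2, 1), (4, 1), (4, 2), (6, 0), (6, 5)}; count = 8.

For each of the 49 pairs (x, y) ∈ F_7², evaluate f(x, y) mod 7. Record the zeros.
  x = 0: [0↦5, 1↦1, 2↦0, 3↦2, 4↦0, 5↦1, 6↦5]  zeros at y ∈ {2, 4}
  x = 1: [0↦5, 1↦3, 2↦4, 3↦1, 4↦1, 5↦4, 6↦3]  zeros at y ∈ ∅
  x = 2: [0↦0, 1↦0, 2↦3, 3↦2, 4↦4, 5↦2, 6↦3]  zeros at y ∈ {0, 1}
  x = 3: [0↦4, 1↦6, 2↦4, 3↦5, 4↦2, 5↦2, 6↦5]  zeros at y ∈ ∅
  x = 4: [0↦3, 1↦0, 2↦0, 3↦3, 4↦2, 5↦4, 6↦2]  zeros at y ∈ {1, 2}
  x = 5: [0↦4, 1↦3, 2↦5, 3↦3, 4↦4, 5↦1, 6↦1]  zeros at y ∈ ∅
  x = 6: [0↦0, 1↦1, 2↦5, 3↦5, 4↦1, 5↦0, 6↦2]  zeros at y ∈ {0, 5}
Collecting zeros: affine points = {(0, 2), (0, 4), (2, 0), (2, 1), (4, 1), (4, 2), (6, 0), (6, 5)}.
Total count |C(F_7)_aff| = 8.


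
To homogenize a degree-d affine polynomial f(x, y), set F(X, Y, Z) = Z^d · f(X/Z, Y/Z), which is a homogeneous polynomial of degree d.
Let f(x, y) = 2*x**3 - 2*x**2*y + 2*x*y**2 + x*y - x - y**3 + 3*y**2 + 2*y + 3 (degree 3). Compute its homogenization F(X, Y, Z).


F(X, Y, Z) = 2*X**3 - 2*X**2*Y + 2*X*Y**2 + X*Y*Z - X*Z**2 - Y**3 + 3*Y**2*Z + 2*Y*Z**2 + 3*Z**3

deg(f) = 3.
Substitute x = X/Z, y = Y/Z into f, then multiply by Z^3.
  monomial 2·x^3·y^0 ↦ 2·X^3·Y^0·Z^0.
  monomial -2·x^2·y^1 ↦ -2·X^2·Y^1·Z^0.
  monomial 2·x^1·y^2 ↦ 2·X^1·Y^2·Z^0.
  monomial 1·x^1·y^1 ↦ 1·X^1·Y^1·Z^1.
  monomial -1·x^1·y^0 ↦ -1·X^1·Y^0·Z^2.
  monomial -1·x^0·y^3 ↦ -1·X^0·Y^3·Z^0.
  monomial 3·x^0·y^2 ↦ 3·X^0·Y^2·Z^1.
  monomial 2·x^0·y^1 ↦ 2·X^0·Y^1·Z^2.
  monomial 3·x^0·y^0 ↦ 3·X^0·Y^0·Z^3.
Collecting: F(X, Y, Z) = 2*X**3 - 2*X**2*Y + 2*X*Y**2 + X*Y*Z - X*Z**2 - Y**3 + 3*Y**2*Z + 2*Y*Z**2 + 3*Z**3.


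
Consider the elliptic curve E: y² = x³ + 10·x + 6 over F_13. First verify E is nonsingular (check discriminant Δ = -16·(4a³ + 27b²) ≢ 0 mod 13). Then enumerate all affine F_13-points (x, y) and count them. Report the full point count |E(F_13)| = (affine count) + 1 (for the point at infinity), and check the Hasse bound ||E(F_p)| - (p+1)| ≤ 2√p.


Affine points = {(1, 2), (1, 11), (5, 5), (5, 8), (6, 3), (6, 10), (7, 4), (7, 9), (8, 0), (10, 1), (10, 12), (11, 2), (11, 11)}; affine count = 13; |E(F_13)| = 14.

Discriminant check: Δ ∝ 4a³ + 27b² = 4·10³ + 27·6² = 4·1000 + 27·36 ≡ 6 (mod 13). Nonzero ⇒ E is nonsingular.
For each x ∈ F_13, compute rhs = x³ + 10·x + 6 mod 13, then count y ∈ F_13 with y² ≡ rhs.
  x = 0: rhs = 6, matching y values: none (0 points).
  x = 1: rhs = 4, matching y values: 2, 11 (2 points).
  x = 2: rhs = 8, matching y values: none (0 points).
  x = 3: rhs = 11, matching y values: none (0 points).
  x = 4: rhs = 6, matching y values: none (0 points).
  x = 5: rhs = 12, matching y values: 5, 8 (2 points).
  x = 6: rhs = 9, matching y values: 3, 10 (2 points).
  x = 7: rhs = 3, matching y values: 4, 9 (2 points).
  x = 8: rhs = 0, matching y values: 0 (1 points).
  x = 9: rhs = 6, matching y values: none (0 points).
  x = 10: rhs = 1, matching y values: 1, 12 (2 points).
  x = 11: rhs = 4, matching y values: 2, 11 (2 points).
  x = 12: rhs = 8, matching y values: none (0 points).
Total affine count: 13.
Full point count |E(F_13)| = 13 + 1 = 14.
Hasse bound: |14 − (13+1)| = |0| = 0 ≤ 2√13 ≈ 7.2111 ✓.


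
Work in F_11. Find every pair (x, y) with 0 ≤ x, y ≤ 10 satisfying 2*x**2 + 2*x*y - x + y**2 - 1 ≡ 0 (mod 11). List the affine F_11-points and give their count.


Affine F_11-points: {(0, 1), (0, 10), (1, 0), (1, 9), (4, 7), (5, 0), (5, 1), (6, 3), (6, 7), (7, 9), (7, 10), (8, 3)}; count = 12.

For each of the 121 pairs (x, y) ∈ F_11², evaluate f(x, y) mod 11. Record the zeros.
  x = 0: [0↦10, 1↦0, 2↦3, 3↦8, 4↦4, 5↦2, 6↦2, 7↦4, 8↦8, 9↦3, 10↦0]  zeros at y ∈ {1, 10}
  x = 1: [0↦0, 1↦3, 2↦8, 3↦4, 4↦2, 5↦2, 6↦4, 7↦8, 8↦3, 9↦0, 10↦10]  zeros at y ∈ {0, 9}
  x = 2: [0↦5, 1↦10, 2↦6, 3↦4, 4↦4, 5↦6, 6↦10, 7↦5, 8↦2, 9↦1, 10↦2]  zeros at y ∈ ∅
  x = 3: [0↦3, 1↦10, 2↦8, 3↦8, 4↦10, 5↦3, 6↦9, 7↦6, 8↦5, 9↦6, 10↦9]  zeros at y ∈ ∅
  x = 4: [0↦5, 1↦3, 2↦3, 3↦5, 4↦9, 5↦4, 6↦1, 7↦0, 8↦1, 9↦4, 10↦9]  zeros at y ∈ {7}
  x = 5: [0↦0, 1↦0, 2↦2, 3↦6, 4↦1, 5↦9, 6↦8, 7↦9, 8↦1, 9↦6, 10↦2]  zeros at y ∈ {0, 1}
  x = 6: [0↦10, 1↦1, 2↦5, 3↦0, 4↦8, 5↦7, 6↦8, 7↦0, 8↦5, 9↦1, 10↦10]  zeros at y ∈ {3, 7}
  x = 7: [0↦2, 1↦6, 2↦1, 3↦9, 4↦8, 5↦9, 6↦1, 7↦6, 8↦2, 9↦0, 10↦0]  zeros at y ∈ {9, 10}
  x = 8: [0↦9, 1↦4, 2↦1, 3↦0, 4↦1, 5↦4, 6↦9, 7↦5, 8↦3, 9↦3, 10↦5]  zeros at y ∈ {3}
  x = 9: [0↦9, 1↦6, 2↦5, 3↦6, 4↦9, 5↦3, 6↦10, 7↦8, 8↦8, 9↦10, 10↦3]  zeros at y ∈ ∅
  x = 10: [0↦2, 1↦1, 2↦2, 3↦5, 4↦10, 5↦6, 6↦4, 7↦4, 8↦6, 9↦10, 10↦5]  zeros at y ∈ ∅
Collecting zeros: affine points = {(0, 1), (0, 10), (1, 0), (1, 9), (4, 7), (5, 0), (5, 1), (6, 3), (6, 7), (7, 9), (7, 10), (8, 3)}.
Total count |C(F_11)_aff| = 12.


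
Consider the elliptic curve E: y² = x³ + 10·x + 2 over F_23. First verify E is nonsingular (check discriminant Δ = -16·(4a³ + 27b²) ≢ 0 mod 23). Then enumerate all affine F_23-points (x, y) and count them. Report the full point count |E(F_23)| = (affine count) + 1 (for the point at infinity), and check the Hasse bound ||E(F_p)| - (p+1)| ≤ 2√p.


Affine points = {(0, 5), (0, 18), (1, 6), (1, 17), (3, 6), (3, 17), (5, 4), (5, 19), (6, 5), (6, 18), (7, 1), (7, 22), (9, 4), (9, 19), (13, 11), (13, 12), (15, 10), (15, 13), (16, 7), (16, 16), (17, 5), (17, 18), (19, 6), (19, 17)}; affine count = 24; |E(F_23)| = 25.

Discriminant check: Δ ∝ 4a³ + 27b² = 4·10³ + 27·2² = 4·1000 + 27·4 ≡ 14 (mod 23). Nonzero ⇒ E is nonsingular.
For each x ∈ F_23, compute rhs = x³ + 10·x + 2 mod 23, then count y ∈ F_23 with y² ≡ rhs.
  x = 0: rhs = 2, matching y values: 5, 18 (2 points).
  x = 1: rhs = 13, matching y values: 6, 17 (2 points).
  x = 2: rhs = 7, matching y values: none (0 points).
  x = 3: rhs = 13, matching y values: 6, 17 (2 points).
  x = 4: rhs = 14, matching y values: none (0 points).
  x = 5: rhs = 16, matching y values: 4, 19 (2 points).
  x = 6: rhs = 2, matching y values: 5, 18 (2 points).
  x = 7: rhs = 1, matching y values: 1, 22 (2 points).
  x = 8: rhs = 19, matching y values: none (0 points).
  x = 9: rhs = 16, matching y values: 4, 19 (2 points).
  x = 10: rhs = 21, matching y values: none (0 points).
  x = 11: rhs = 17, matching y values: none (0 points).
  x = 12: rhs = 10, matching y values: none (0 points).
  x = 13: rhs = 6, matching y values: 11, 12 (2 points).
  x = 14: rhs = 11, matching y values: none (0 points).
  x = 15: rhs = 8, matching y values: 10, 13 (2 points).
  x = 16: rhs = 3, matching y values: 7, 16 (2 points).
  x = 17: rhs = 2, matching y values: 5, 18 (2 points).
  x = 18: rhs = 11, matching y values: none (0 points).
  x = 19: rhs = 13, matching y values: 6, 17 (2 points).
  x = 20: rhs = 14, matching y values: none (0 points).
  x = 21: rhs = 20, matching y values: none (0 points).
  x = 22: rhs = 14, matching y values: none (0 points).
Total affine count: 24.
Full point count |E(F_23)| = 24 + 1 = 25.
Hasse bound: |25 − (23+1)| = |1| = 1 ≤ 2√23 ≈ 9.5917 ✓.


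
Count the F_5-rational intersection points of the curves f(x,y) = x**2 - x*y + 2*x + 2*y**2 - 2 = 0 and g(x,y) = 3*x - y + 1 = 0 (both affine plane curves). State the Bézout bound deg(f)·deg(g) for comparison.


Common zeros: {(0, 1), (2, 2)}; count = 2; Bézout bound = 2.

deg(f) = 2, deg(g) = 1, so Bézout bound = 2.
Scan x ∈ F_5. For each x, list the y ∈ F_5 with f(x, y) ≡ 0 and those with g(x, y) ≡ 0 (mod 5); the common zeros in that column are the intersection.
  x = 0: f ≡ 0 at y ∈ {1, 4}; g ≡ 0 at y ∈ {1}; common: {1}.
  x = 1: f ≡ 0 at y ∈ ∅; g ≡ 0 at y ∈ {4}; common: ∅.
  x = 2: f ≡ 0 at y ∈ {2, 4}; g ≡ 0 at y ∈ {2}; common: {2}.
  x = 3: f ≡ 0 at y ∈ {2}; g ≡ 0 at y ∈ {0}; common: ∅.
  x = 4: f ≡ 0 at y ∈ {1}; g ≡ 0 at y ∈ {3}; common: ∅.
Collecting: common zeros = {(0, 1), (2, 2)}, so the count is 2.
Comparison with the Bézout bound: 2 ≤ 2 = deg(f)·deg(g), as expected for curves with no common component (the bound is attained).


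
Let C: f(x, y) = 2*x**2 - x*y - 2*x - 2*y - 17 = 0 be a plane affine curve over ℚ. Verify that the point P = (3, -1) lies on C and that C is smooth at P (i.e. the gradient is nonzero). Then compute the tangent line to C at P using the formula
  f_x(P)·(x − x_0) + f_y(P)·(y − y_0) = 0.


Tangent line at P: 11*x - 5*y - 38 = 0.

Step 1: f(3, -1) = 0, so P lies on C.
Step 2: partial derivatives
  f_x(x, y) = 4*x - y - 2, f_y(x, y) = -x - 2.
  f_x(P) = 11, f_y(P) = -5 (gradient nonzero, so P is smooth).
Step 3: tangent line at P: 11·(x − 3) + -5·(y − -1) = 0.
Expanding: 11*x - 5*y - 38 = 0.


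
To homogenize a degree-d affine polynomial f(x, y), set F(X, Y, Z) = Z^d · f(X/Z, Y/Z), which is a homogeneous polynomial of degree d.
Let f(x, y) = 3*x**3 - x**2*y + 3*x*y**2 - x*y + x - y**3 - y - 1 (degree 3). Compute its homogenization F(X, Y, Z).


F(X, Y, Z) = 3*X**3 - X**2*Y + 3*X*Y**2 - X*Y*Z + X*Z**2 - Y**3 - Y*Z**2 - Z**3

deg(f) = 3.
Substitute x = X/Z, y = Y/Z into f, then multiply by Z^3.
  monomial 3·x^3·y^0 ↦ 3·X^3·Y^0·Z^0.
  monomial -1·x^2·y^1 ↦ -1·X^2·Y^1·Z^0.
  monomial 3·x^1·y^2 ↦ 3·X^1·Y^2·Z^0.
  monomial -1·x^1·y^1 ↦ -1·X^1·Y^1·Z^1.
  monomial 1·x^1·y^0 ↦ 1·X^1·Y^0·Z^2.
  monomial -1·x^0·y^3 ↦ -1·X^0·Y^3·Z^0.
  monomial -1·x^0·y^1 ↦ -1·X^0·Y^1·Z^2.
  monomial -1·x^0·y^0 ↦ -1·X^0·Y^0·Z^3.
Collecting: F(X, Y, Z) = 3*X**3 - X**2*Y + 3*X*Y**2 - X*Y*Z + X*Z**2 - Y**3 - Y*Z**2 - Z**3.


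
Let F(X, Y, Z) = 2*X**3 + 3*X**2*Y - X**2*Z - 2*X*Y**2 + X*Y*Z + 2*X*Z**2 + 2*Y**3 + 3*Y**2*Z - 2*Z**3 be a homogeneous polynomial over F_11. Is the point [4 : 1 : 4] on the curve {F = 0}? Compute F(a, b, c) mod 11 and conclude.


F(4,1,4) ≡ 2 (mod 11); P is NOT on the curve.

Evaluate F(4, 1, 4) term-by-term (mod 11).
  2*X**3 ↦ 2·64·1·1 = 128
  3*X**2*Y ↦ 3·16·1·1 = 48
  -X**2*Z ↦ -1·16·1·4 = -64
  -2*X*Y**2 ↦ -2·4·1·1 = -8
  X*Y*Z ↦ 1·4·1·4 = 16
  2*X*Z**2 ↦ 2·4·1·16 = 128
  2*Y**3 ↦ 2·1·1·1 = 2
  3*Y**2*Z ↦ 3·1·1·4 = 12
  -2*Z**3 ↦ -2·1·1·64 = -128
Sum: F(4, 1, 4) = (128) + (48) + (-64) + (-8) + (16) + (128) + (2) + (12) + (-128) = 134.
Reducing mod 11: 134 ≡ 2 (mod 11).
Since F(a, b, c) ≡ 2 ≠ 0 (mod 11), P does NOT lie on the curve.


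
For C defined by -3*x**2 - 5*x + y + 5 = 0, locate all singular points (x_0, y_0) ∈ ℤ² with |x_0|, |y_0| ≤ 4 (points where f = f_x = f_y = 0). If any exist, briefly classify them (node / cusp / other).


No singular points in the scanned grid; C is smooth there.

Compute partial derivatives:
  f_x = -6*x - 5.
  f_y = 1.
f_y = 1 is a nonzero constant, so f_y never vanishes: no point (x, y) can satisfy f = f_x = f_y = 0. In particular no (x, y) ∈ {−4, ..., 4}² is singular; the curve is smooth.


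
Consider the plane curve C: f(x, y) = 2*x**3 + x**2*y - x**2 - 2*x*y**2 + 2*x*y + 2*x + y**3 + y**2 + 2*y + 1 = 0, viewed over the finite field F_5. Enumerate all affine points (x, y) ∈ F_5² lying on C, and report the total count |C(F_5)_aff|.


Affine F_5-points: {(0, 1), (2, 1), (3, 1), (3, 3)}; count = 4.

For each of the 25 pairs (x, y) ∈ F_5², evaluate f(x, y) mod 5. Record the zeros.
  x = 0: [0↦1, 1↦0, 2↦2, 3↦3, 4↦4]  zeros at y ∈ {1}
  x = 1: [0↦4, 1↦4, 2↦3, 3↦2, 4↦2]  zeros at y ∈ ∅
  x = 2: [0↦2, 1↦0, 2↦3, 3↦2, 4↦3]  zeros at y ∈ {1}
  x = 3: [0↦2, 1↦0, 2↦4, 3↦0, 4↦4]  zeros at y ∈ {1, 3}
  x = 4: [0↦1, 1↦1, 2↦3, 3↦3, 4↦2]  zeros at y ∈ ∅
Collecting zeros: affine points = {(0, 1), (2, 1), (3, 1), (3, 3)}.
Total count |C(F_5)_aff| = 4.


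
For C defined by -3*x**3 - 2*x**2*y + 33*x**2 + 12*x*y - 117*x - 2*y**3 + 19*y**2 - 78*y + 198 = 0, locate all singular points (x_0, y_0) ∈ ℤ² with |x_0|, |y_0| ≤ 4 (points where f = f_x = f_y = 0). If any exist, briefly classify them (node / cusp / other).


Singular points: {(3, 3)}; classification: cusp.

Compute partial derivatives:
  f_x = -9*x**2 - 4*x*y + 66*x + 12*y - 117.
  f_y = -2*x**2 + 12*x - 6*y**2 + 38*y - 78.
Scan x_0 ∈ {−4, ..., 4}. For each x_0, f_y(x_0, y) is a polynomial in y; find its integer roots y ∈ {−4, ..., 4}, then test f_x and f at those candidates.
  x = -4: f_y(-4, y) = -6*y**2 + 38*y - 158; no integer root y with |y| ≤ 4.
  x = -3: f_y(-3, y) = -6*y**2 + 38*y - 132; no integer root y with |y| ≤ 4.
  x = -2: f_y(-2, y) = -6*y**2 + 38*y - 110; no integer root y with |y| ≤ 4.
  x = -1: f_y(-1, y) = -6*y**2 + 38*y - 92; no integer root y with |y| ≤ 4.
  x = 0: f_y(0, y) = -6*y**2 + 38*y - 78; no integer root y with |y| ≤ 4.
  x = 1: f_y(1, y) = -6*y**2 + 38*y - 68; no integer root y with |y| ≤ 4.
  x = 2: f_y(2, y) = -6*y**2 + 38*y - 62; no integer root y with |y| ≤ 4.
  x = 3: f_y(3, y) = -6*y**2 + 38*y - 60; vanishes at y ∈ {3}. (3, 3): f_x = 0, f = 0 — SINGULAR.
  x = 4: f_y(4, y) = -6*y**2 + 38*y - 62; no integer root y with |y| ≤ 4.
Only singular point on the grid: (3, 3).
Classify: substitute x = 3 + u, y = 3 + v and expand: f = -3*u**3 - 2*u**2*v - 2*v**3 + v**2.
No constant or linear terms (consistent with a singular point). Quadratic part: v**2. Cubic part: -3*u**3 - 2*u**2*v - 2*v**3.
The quadratic part v**2 is a perfect square, so there is a single (double) tangent line v = 0, i.e. y = 3. Restricting the cubic part to that line (v = 0) leaves -3*u**3 ≠ 0, so f is not divisible by v and the branch is v² ≈ 3*u**3 to lowest order — this is a cusp.
Classification: cusp.


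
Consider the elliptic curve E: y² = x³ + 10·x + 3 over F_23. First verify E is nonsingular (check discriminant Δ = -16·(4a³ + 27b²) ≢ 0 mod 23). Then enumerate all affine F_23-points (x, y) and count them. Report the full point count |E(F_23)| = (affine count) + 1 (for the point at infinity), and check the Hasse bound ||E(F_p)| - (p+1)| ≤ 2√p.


Affine points = {(0, 7), (0, 16), (2, 10), (2, 13), (6, 7), (6, 16), (7, 5), (7, 18), (11, 8), (11, 15), (14, 9), (14, 14), (15, 3), (15, 20), (16, 2), (16, 21), (17, 7), (17, 16), (18, 9), (18, 14)}; affine count = 20; |E(F_23)| = 21.

Discriminant check: Δ ∝ 4a³ + 27b² = 4·10³ + 27·3² = 4·1000 + 27·9 ≡ 11 (mod 23). Nonzero ⇒ E is nonsingular.
For each x ∈ F_23, compute rhs = x³ + 10·x + 3 mod 23, then count y ∈ F_23 with y² ≡ rhs.
  x = 0: rhs = 3, matching y values: 7, 16 (2 points).
  x = 1: rhs = 14, matching y values: none (0 points).
  x = 2: rhs = 8, matching y values: 10, 13 (2 points).
  x = 3: rhs = 14, matching y values: none (0 points).
  x = 4: rhs = 15, matching y values: none (0 points).
  x = 5: rhs = 17, matching y values: none (0 points).
  x = 6: rhs = 3, matching y values: 7, 16 (2 points).
  x = 7: rhs = 2, matching y values: 5, 18 (2 points).
  x = 8: rhs = 20, matching y values: none (0 points).
  x = 9: rhs = 17, matching y values: none (0 points).
  x = 10: rhs = 22, matching y values: none (0 points).
  x = 11: rhs = 18, matching y values: 8, 15 (2 points).
  x = 12: rhs = 11, matching y values: none (0 points).
  x = 13: rhs = 7, matching y values: none (0 points).
  x = 14: rhs = 12, matching y values: 9, 14 (2 points).
  x = 15: rhs = 9, matching y values: 3, 20 (2 points).
  x = 16: rhs = 4, matching y values: 2, 21 (2 points).
  x = 17: rhs = 3, matching y values: 7, 16 (2 points).
  x = 18: rhs = 12, matching y values: 9, 14 (2 points).
  x = 19: rhs = 14, matching y values: none (0 points).
  x = 20: rhs = 15, matching y values: none (0 points).
  x = 21: rhs = 21, matching y values: none (0 points).
  x = 22: rhs = 15, matching y values: none (0 points).
Total affine count: 20.
Full point count |E(F_23)| = 20 + 1 = 21.
Hasse bound: |21 − (23+1)| = |-3| = 3 ≤ 2√23 ≈ 9.5917 ✓.


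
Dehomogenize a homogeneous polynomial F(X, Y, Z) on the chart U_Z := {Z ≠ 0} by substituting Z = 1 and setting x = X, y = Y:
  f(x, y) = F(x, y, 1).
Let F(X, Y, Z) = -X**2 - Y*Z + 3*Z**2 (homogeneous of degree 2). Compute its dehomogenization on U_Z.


f(x, y) = -x**2 - y + 3

On U_Z we set Z = 1. Each monomial c·X^i·Y^j·Z^k in F becomes c·x^i·y^j·1^k = c·x^i·y^j.
Substituting Z = 1: F(X, Y, 1) = -x**2 - y + 3.
Note: deg(f) ≤ deg(F) = 2; strict inequality happens when F is divisible by Z (lost terms).


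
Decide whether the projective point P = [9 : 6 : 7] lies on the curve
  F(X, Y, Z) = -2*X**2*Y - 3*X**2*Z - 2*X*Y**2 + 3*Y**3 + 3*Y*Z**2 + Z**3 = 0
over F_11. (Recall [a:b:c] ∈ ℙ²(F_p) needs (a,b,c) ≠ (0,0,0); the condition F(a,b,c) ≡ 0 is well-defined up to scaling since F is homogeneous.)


F(9,6,7) ≡ 4 (mod 11); P is NOT on the curve.

Evaluate F(9, 6, 7) term-by-term (mod 11).
  -2*X**2*Y ↦ -2·81·6·1 = -972
  -3*X**2*Z ↦ -3·81·1·7 = -1701
  -2*X*Y**2 ↦ -2·9·36·1 = -648
  3*Y**3 ↦ 3·1·216·1 = 648
  3*Y*Z**2 ↦ 3·1·6·49 = 882
  Z**3 ↦ 1·1·1·343 = 343
Sum: F(9, 6, 7) = (-972) + (-1701) + (-648) + (648) + (882) + (343) = -1448.
Reducing mod 11: -1448 ≡ 4 (mod 11).
Since F(a, b, c) ≡ 4 ≠ 0 (mod 11), P does NOT lie on the curve.


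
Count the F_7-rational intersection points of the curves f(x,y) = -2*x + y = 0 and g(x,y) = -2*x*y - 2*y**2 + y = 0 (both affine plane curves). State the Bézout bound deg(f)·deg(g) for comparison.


Common zeros: {(0, 0), (6, 5)}; count = 2; Bézout bound = 2.

deg(f) = 1, deg(g) = 2, so Bézout bound = 2.
Scan x ∈ F_7. For each x, list the y ∈ F_7 with f(x, y) ≡ 0 and those with g(x, y) ≡ 0 (mod 7); the common zeros in that column are the intersection.
  x = 0: f ≡ 0 at y ∈ {0}; g ≡ 0 at y ∈ {0, 4}; common: {0}.
  x = 1: f ≡ 0 at y ∈ {2}; g ≡ 0 at y ∈ {0, 3}; common: ∅.
  x = 2: f ≡ 0 at y ∈ {4}; g ≡ 0 at y ∈ {0, 2}; common: ∅.
  x = 3: f ≡ 0 at y ∈ {6}; g ≡ 0 at y ∈ {0, 1}; common: ∅.
  x = 4: f ≡ 0 at y ∈ {1}; g ≡ 0 at y ∈ {0}; common: ∅.
  x = 5: f ≡ 0 at y ∈ {3}; g ≡ 0 at y ∈ {0, 6}; common: ∅.
  x = 6: f ≡ 0 at y ∈ {5}; g ≡ 0 at y ∈ {0, 5}; common: {5}.
Collecting: common zeros = {(0, 0), (6, 5)}, so the count is 2.
Comparison with the Bézout bound: 2 ≤ 2 = deg(f)·deg(g), as expected for curves with no common component (the bound is attained).


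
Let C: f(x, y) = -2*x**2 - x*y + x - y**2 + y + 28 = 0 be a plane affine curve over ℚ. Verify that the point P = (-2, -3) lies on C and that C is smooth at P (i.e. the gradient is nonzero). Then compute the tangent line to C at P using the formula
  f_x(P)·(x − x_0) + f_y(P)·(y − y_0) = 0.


Tangent line at P: 12*x + 9*y + 51 = 0.

Step 1: f(-2, -3) = 0, so P lies on C.
Step 2: partial derivatives
  f_x(x, y) = -4*x - y + 1, f_y(x, y) = -x - 2*y + 1.
  f_x(P) = 12, f_y(P) = 9 (gradient nonzero, so P is smooth).
Step 3: tangent line at P: 12·(x − -2) + 9·(y − -3) = 0.
Expanding: 12*x + 9*y + 51 = 0.


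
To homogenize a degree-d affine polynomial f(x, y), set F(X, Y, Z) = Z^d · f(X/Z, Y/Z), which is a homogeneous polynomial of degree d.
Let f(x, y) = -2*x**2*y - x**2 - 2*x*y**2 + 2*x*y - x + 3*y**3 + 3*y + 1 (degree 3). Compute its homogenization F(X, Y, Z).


F(X, Y, Z) = -2*X**2*Y - X**2*Z - 2*X*Y**2 + 2*X*Y*Z - X*Z**2 + 3*Y**3 + 3*Y*Z**2 + Z**3

deg(f) = 3.
Substitute x = X/Z, y = Y/Z into f, then multiply by Z^3.
  monomial -2·x^2·y^1 ↦ -2·X^2·Y^1·Z^0.
  monomial -1·x^2·y^0 ↦ -1·X^2·Y^0·Z^1.
  monomial -2·x^1·y^2 ↦ -2·X^1·Y^2·Z^0.
  monomial 2·x^1·y^1 ↦ 2·X^1·Y^1·Z^1.
  monomial -1·x^1·y^0 ↦ -1·X^1·Y^0·Z^2.
  monomial 3·x^0·y^3 ↦ 3·X^0·Y^3·Z^0.
  monomial 3·x^0·y^1 ↦ 3·X^0·Y^1·Z^2.
  monomial 1·x^0·y^0 ↦ 1·X^0·Y^0·Z^3.
Collecting: F(X, Y, Z) = -2*X**2*Y - X**2*Z - 2*X*Y**2 + 2*X*Y*Z - X*Z**2 + 3*Y**3 + 3*Y*Z**2 + Z**3.


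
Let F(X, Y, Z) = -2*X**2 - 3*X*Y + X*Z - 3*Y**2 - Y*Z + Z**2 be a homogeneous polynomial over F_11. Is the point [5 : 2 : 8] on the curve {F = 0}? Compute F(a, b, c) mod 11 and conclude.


F(5,2,8) ≡ 7 (mod 11); P is NOT on the curve.

Evaluate F(5, 2, 8) term-by-term (mod 11).
  -2*X**2 ↦ -2·25·1·1 = -50
  -3*X*Y ↦ -3·5·2·1 = -30
  X*Z ↦ 1·5·1·8 = 40
  -3*Y**2 ↦ -3·1·4·1 = -12
  -Y*Z ↦ -1·1·2·8 = -16
  Z**2 ↦ 1·1·1·64 = 64
Sum: F(5, 2, 8) = (-50) + (-30) + (40) + (-12) + (-16) + (64) = -4.
Reducing mod 11: -4 ≡ 7 (mod 11).
Since F(a, b, c) ≡ 7 ≠ 0 (mod 11), P does NOT lie on the curve.


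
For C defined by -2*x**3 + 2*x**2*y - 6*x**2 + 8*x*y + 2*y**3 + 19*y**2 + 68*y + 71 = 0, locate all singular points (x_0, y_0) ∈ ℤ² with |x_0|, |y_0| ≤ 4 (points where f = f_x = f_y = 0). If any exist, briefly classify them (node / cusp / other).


Singular points: {(-2, -3)}; classification: cusp.

Compute partial derivatives:
  f_x = -6*x**2 + 4*x*y - 12*x + 8*y.
  f_y = 2*x**2 + 8*x + 6*y**2 + 38*y + 68.
Scan x_0 ∈ {−4, ..., 4}. For each x_0, f_y(x_0, y) is a polynomial in y; find its integer roots y ∈ {−4, ..., 4}, then test f_x and f at those candidates.
  x = -4: f_y(-4, y) = 6*y**2 + 38*y + 68; no integer root y with |y| ≤ 4.
  x = -3: f_y(-3, y) = 6*y**2 + 38*y + 62; no integer root y with |y| ≤ 4.
  x = -2: f_y(-2, y) = 6*y**2 + 38*y + 60; vanishes at y ∈ {-3}. (-2, -3): f_x = 0, f = 0 — SINGULAR.
  x = -1: f_y(-1, y) = 6*y**2 + 38*y + 62; no integer root y with |y| ≤ 4.
  x = 0: f_y(0, y) = 6*y**2 + 38*y + 68; no integer root y with |y| ≤ 4.
  x = 1: f_y(1, y) = 6*y**2 + 38*y + 78; no integer root y with |y| ≤ 4.
  x = 2: f_y(2, y) = 6*y**2 + 38*y + 92; no integer root y with |y| ≤ 4.
  x = 3: f_y(3, y) = 6*y**2 + 38*y + 110; no integer root y with |y| ≤ 4.
  x = 4: f_y(4, y) = 6*y**2 + 38*y + 132; no integer root y with |y| ≤ 4.
Only singular point on the grid: (-2, -3).
Classify: substitute x = -2 + u, y = -3 + v and expand: f = -2*u**3 + 2*u**2*v + 2*v**3 + v**2.
No constant or linear terms (consistent with a singular point). Quadratic part: v**2. Cubic part: -2*u**3 + 2*u**2*v + 2*v**3.
The quadratic part v**2 is a perfect square, so there is a single (double) tangent line v = 0, i.e. y = -3. Restricting the cubic part to that line (v = 0) leaves -2*u**3 ≠ 0, so f is not divisible by v and the branch is v² ≈ 2*u**3 to lowest order — this is a cusp.
Classification: cusp.


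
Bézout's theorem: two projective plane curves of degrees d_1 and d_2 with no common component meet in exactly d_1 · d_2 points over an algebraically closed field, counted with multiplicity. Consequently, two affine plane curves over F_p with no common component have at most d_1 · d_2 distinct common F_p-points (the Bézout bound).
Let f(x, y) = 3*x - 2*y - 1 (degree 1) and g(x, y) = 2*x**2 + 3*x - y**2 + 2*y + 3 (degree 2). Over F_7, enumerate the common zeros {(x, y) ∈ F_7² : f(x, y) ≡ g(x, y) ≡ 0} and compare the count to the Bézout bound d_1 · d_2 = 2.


Common zeros: {(0, 3), (2, 6)}; count = 2; Bézout bound = 2.

deg(f) = 1, deg(g) = 2, so Bézout bound = 2.
Scan x ∈ F_7. For each x, list the y ∈ F_7 with f(x, y) ≡ 0 and those with g(x, y) ≡ 0 (mod 7); the common zeros in that column are the intersection.
  x = 0: f ≡ 0 at y ∈ {3}; g ≡ 0 at y ∈ {3, 6}; common: {3}.
  x = 1: f ≡ 0 at y ∈ {1}; g ≡ 0 at y ∈ {4, 5}; common: ∅.
  x = 2: f ≡ 0 at y ∈ {6}; g ≡ 0 at y ∈ {3, 6}; common: {6}.
  x = 3: f ≡ 0 at y ∈ {4}; g ≡ 0 at y ∈ ∅; common: ∅.
  x = 4: f ≡ 0 at y ∈ {2}; g ≡ 0 at y ∈ ∅; common: ∅.
  x = 5: f ≡ 0 at y ∈ {0}; g ≡ 0 at y ∈ ∅; common: ∅.
  x = 6: f ≡ 0 at y ∈ {5}; g ≡ 0 at y ∈ ∅; common: ∅.
Collecting: common zeros = {(0, 3), (2, 6)}, so the count is 2.
Comparison with the Bézout bound: 2 ≤ 2 = deg(f)·deg(g), as expected for curves with no common component (the bound is attained).


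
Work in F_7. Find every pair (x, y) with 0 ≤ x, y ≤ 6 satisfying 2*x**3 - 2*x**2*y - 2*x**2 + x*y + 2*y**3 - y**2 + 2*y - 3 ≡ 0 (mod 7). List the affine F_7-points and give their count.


Affine F_7-points: {(0, 1), (1, 6), (2, 5), (3, 1), (6, 0), (6, 1), (6, 3)}; count = 7.

For each of the 49 pairs (x, y) ∈ F_7², evaluate f(x, y) mod 7. Record the zeros.
  x = 0: [0↦4, 1↦0, 2↦6, 3↦6, 4↦5, 5↦1, 6↦6]  zeros at y ∈ {1}
  x = 1: [0↦4, 1↦6, 2↦4, 3↦3, 4↦1, 5↦3, 6↦0]  zeros at y ∈ {6}
  x = 2: [0↦5, 1↦2, 2↦2, 3↦3, 4↦3, 5↦0, 6↦6]  zeros at y ∈ {5}
  x = 3: [0↦5, 1↦0, 2↦5, 3↦4, 4↦2, 5↦4, 6↦1]  zeros at y ∈ {1}
  x = 4: [0↦2, 1↦5, 2↦4, 3↦4, 4↦3, 5↦6, 6↦4]  zeros at y ∈ ∅
  x = 5: [0↦1, 1↦1, 2↦4, 3↦1, 4↦4, 5↦4, 6↦6]  zeros at y ∈ ∅
  x = 6: [0↦0, 1↦0, 2↦3, 3↦0, 4↦3, 5↦3, 6↦5]  zeros at y ∈ {0, 1, 3}
Collecting zeros: affine points = {(0, 1), (1, 6), (2, 5), (3, 1), (6, 0), (6, 1), (6, 3)}.
Total count |C(F_7)_aff| = 7.


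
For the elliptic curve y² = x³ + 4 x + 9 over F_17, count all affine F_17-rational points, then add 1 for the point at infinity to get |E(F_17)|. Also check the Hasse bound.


Affine points = {(0, 3), (0, 14), (2, 5), (2, 12), (4, 2), (4, 15), (5, 1), (5, 16), (8, 3), (8, 14), (9, 3), (9, 14), (12, 0), (14, 2), (14, 15), (16, 2), (16, 15)}; affine count = 17; |E(F_17)| = 18.

Discriminant check: Δ ∝ 4a³ + 27b² = 4·4³ + 27·9² = 4·64 + 27·81 ≡ 12 (mod 17). Nonzero ⇒ E is nonsingular.
For each x ∈ F_17, compute rhs = x³ + 4·x + 9 mod 17, then count y ∈ F_17 with y² ≡ rhs.
  x = 0: rhs = 9, matching y values: 3, 14 (2 points).
  x = 1: rhs = 14, matching y values: none (0 points).
  x = 2: rhs = 8, matching y values: 5, 12 (2 points).
  x = 3: rhs = 14, matching y values: none (0 points).
  x = 4: rhs = 4, matching y values: 2, 15 (2 points).
  x = 5: rhs = 1, matching y values: 1, 16 (2 points).
  x = 6: rhs = 11, matching y values: none (0 points).
  x = 7: rhs = 6, matching y values: none (0 points).
  x = 8: rhs = 9, matching y values: 3, 14 (2 points).
  x = 9: rhs = 9, matching y values: 3, 14 (2 points).
  x = 10: rhs = 12, matching y values: none (0 points).
  x = 11: rhs = 7, matching y values: none (0 points).
  x = 12: rhs = 0, matching y values: 0 (1 points).
  x = 13: rhs = 14, matching y values: none (0 points).
  x = 14: rhs = 4, matching y values: 2, 15 (2 points).
  x = 15: rhs = 10, matching y values: none (0 points).
  x = 16: rhs = 4, matching y values: 2, 15 (2 points).
Total affine count: 17.
Full point count |E(F_17)| = 17 + 1 = 18.
Hasse bound: |18 − (17+1)| = |0| = 0 ≤ 2√17 ≈ 8.2462 ✓.


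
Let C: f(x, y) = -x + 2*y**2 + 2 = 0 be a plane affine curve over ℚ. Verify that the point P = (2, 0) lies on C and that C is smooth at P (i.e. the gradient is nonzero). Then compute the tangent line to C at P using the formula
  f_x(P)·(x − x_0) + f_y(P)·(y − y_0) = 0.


Tangent line at P: 2 - x = 0.

Step 1: f(2, 0) = 0, so P lies on C.
Step 2: partial derivatives
  f_x(x, y) = -1, f_y(x, y) = 4*y.
  f_x(P) = -1, f_y(P) = 0 (gradient nonzero, so P is smooth).
Step 3: tangent line at P: -1·(x − 2) + 0·(y − 0) = 0.
Expanding: 2 - x = 0.


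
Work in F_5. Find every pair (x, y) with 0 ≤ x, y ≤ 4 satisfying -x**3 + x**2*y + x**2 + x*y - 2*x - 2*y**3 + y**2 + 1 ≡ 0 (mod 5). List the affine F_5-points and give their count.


Affine F_5-points: {(0, 1), (1, 1), (1, 3), (1, 4), (2, 4), (4, 0), (4, 3)}; count = 7.

For each of the 25 pairs (x, y) ∈ F_5², evaluate f(x, y) mod 5. Record the zeros.
  x = 0: [0↦1, 1↦0, 2↦4, 3↦1, 4↦4]  zeros at y ∈ {1}
  x = 1: [0↦4, 1↦0, 2↦1, 3↦0, 4↦0]  zeros at y ∈ {1, 3, 4}
  x = 2: [0↦3, 1↦3, 2↦3, 3↦1, 4↦0]  zeros at y ∈ {4}
  x = 3: [0↦2, 1↦3, 2↦4, 3↦3, 4↦3]  zeros at y ∈ ∅
  x = 4: [0↦0, 1↦4, 2↦3, 3↦0, 4↦3]  zeros at y ∈ {0, 3}
Collecting zeros: affine points = {(0, 1), (1, 1), (1, 3), (1, 4), (2, 4), (4, 0), (4, 3)}.
Total count |C(F_5)_aff| = 7.


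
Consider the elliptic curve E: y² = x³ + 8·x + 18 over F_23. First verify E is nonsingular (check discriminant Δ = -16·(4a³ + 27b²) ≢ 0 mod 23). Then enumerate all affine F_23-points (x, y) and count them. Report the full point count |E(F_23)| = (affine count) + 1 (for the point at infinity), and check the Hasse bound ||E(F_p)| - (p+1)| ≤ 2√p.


Affine points = {(0, 8), (0, 15), (1, 2), (1, 21), (3, 0), (6, 11), (6, 12), (7, 7), (7, 16), (12, 5), (12, 18), (20, 6), (20, 17), (22, 3), (22, 20)}; affine count = 15; |E(F_23)| = 16.

Discriminant check: Δ ∝ 4a³ + 27b² = 4·8³ + 27·18² = 4·512 + 27·324 ≡ 9 (mod 23). Nonzero ⇒ E is nonsingular.
For each x ∈ F_23, compute rhs = x³ + 8·x + 18 mod 23, then count y ∈ F_23 with y² ≡ rhs.
  x = 0: rhs = 18, matching y values: 8, 15 (2 points).
  x = 1: rhs = 4, matching y values: 2, 21 (2 points).
  x = 2: rhs = 19, matching y values: none (0 points).
  x = 3: rhs = 0, matching y values: 0 (1 points).
  x = 4: rhs = 22, matching y values: none (0 points).
  x = 5: rhs = 22, matching y values: none (0 points).
  x = 6: rhs = 6, matching y values: 11, 12 (2 points).
  x = 7: rhs = 3, matching y values: 7, 16 (2 points).
  x = 8: rhs = 19, matching y values: none (0 points).
  x = 9: rhs = 14, matching y values: none (0 points).
  x = 10: rhs = 17, matching y values: none (0 points).
  x = 11: rhs = 11, matching y values: none (0 points).
  x = 12: rhs = 2, matching y values: 5, 18 (2 points).
  x = 13: rhs = 19, matching y values: none (0 points).
  x = 14: rhs = 22, matching y values: none (0 points).
  x = 15: rhs = 17, matching y values: none (0 points).
  x = 16: rhs = 10, matching y values: none (0 points).
  x = 17: rhs = 7, matching y values: none (0 points).
  x = 18: rhs = 14, matching y values: none (0 points).
  x = 19: rhs = 14, matching y values: none (0 points).
  x = 20: rhs = 13, matching y values: 6, 17 (2 points).
  x = 21: rhs = 17, matching y values: none (0 points).
  x = 22: rhs = 9, matching y values: 3, 20 (2 points).
Total affine count: 15.
Full point count |E(F_23)| = 15 + 1 = 16.
Hasse bound: |16 − (23+1)| = |-8| = 8 ≤ 2√23 ≈ 9.5917 ✓.


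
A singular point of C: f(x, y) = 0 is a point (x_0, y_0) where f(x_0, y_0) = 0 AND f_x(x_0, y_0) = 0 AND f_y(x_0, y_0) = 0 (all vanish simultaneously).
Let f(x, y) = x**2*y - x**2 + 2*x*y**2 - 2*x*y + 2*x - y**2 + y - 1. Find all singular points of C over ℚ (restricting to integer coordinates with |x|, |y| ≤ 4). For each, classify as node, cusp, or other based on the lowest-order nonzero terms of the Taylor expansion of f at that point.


Singular points: {(1, 0)}; classification: node.

Compute partial derivatives:
  f_x = 2*x*y - 2*x + 2*y**2 - 2*y + 2.
  f_y = x**2 + 4*x*y - 2*x - 2*y + 1.
Scan x_0 ∈ {−4, ..., 4}. For each x_0, f_y(x_0, y) is a polynomial in y; find its integer roots y ∈ {−4, ..., 4}, then test f_x and f at those candidates.
  x = -4: f_y(-4, y) = 25 - 18*y; no integer root y with |y| ≤ 4.
  x = -3: f_y(-3, y) = 16 - 14*y; no integer root y with |y| ≤ 4.
  x = -2: f_y(-2, y) = 9 - 10*y; no integer root y with |y| ≤ 4.
  x = -1: f_y(-1, y) = 4 - 6*y; no integer root y with |y| ≤ 4.
  x = 0: f_y(0, y) = 1 - 2*y; no integer root y with |y| ≤ 4.
  x = 1: f_y(1, y) = 2*y; vanishes at y ∈ {0}. (1, 0): f_x = 0, f = 0 — SINGULAR.
  x = 2: f_y(2, y) = 6*y + 1; no integer root y with |y| ≤ 4.
  x = 3: f_y(3, y) = 10*y + 4; no integer root y with |y| ≤ 4.
  x = 4: f_y(4, y) = 14*y + 9; no integer root y with |y| ≤ 4.
Only singular point on the grid: (1, 0).
Classify: substitute x = 1 + u, y = 0 + v and expand: f = u**2*v - u**2 + 2*u*v**2 + v**2.
No constant or linear terms (consistent with a singular point). Quadratic part: -u**2 + v**2. Cubic part: u**2*v + 2*u*v**2.
The quadratic part v**2 - u**2 = (v − u)(v + u) splits into two distinct linear factors, so there are two distinct tangent lines y − 0 = ±(x − 1) — this is a node (ordinary double point).
Classification: node.


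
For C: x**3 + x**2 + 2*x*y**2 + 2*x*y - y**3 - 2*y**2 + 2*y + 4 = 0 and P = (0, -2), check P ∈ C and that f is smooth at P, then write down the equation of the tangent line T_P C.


Tangent line at P: 4*x - 2*y - 4 = 0.

Step 1: f(0, -2) = 0, so P lies on C.
Step 2: partial derivatives
  f_x(x, y) = 3*x**2 + 2*x + 2*y**2 + 2*y, f_y(x, y) = 4*x*y + 2*x - 3*y**2 - 4*y + 2.
  f_x(P) = 4, f_y(P) = -2 (gradient nonzero, so P is smooth).
Step 3: tangent line at P: 4·(x − 0) + -2·(y − -2) = 0.
Expanding: 4*x - 2*y - 4 = 0.


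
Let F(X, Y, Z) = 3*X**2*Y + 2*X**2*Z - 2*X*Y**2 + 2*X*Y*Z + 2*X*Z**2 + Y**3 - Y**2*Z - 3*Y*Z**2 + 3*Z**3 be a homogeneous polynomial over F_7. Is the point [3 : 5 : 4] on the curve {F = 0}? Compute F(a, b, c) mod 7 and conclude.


F(3,5,4) ≡ 5 (mod 7); P is NOT on the curve.

Evaluate F(3, 5, 4) term-by-term (mod 7).
  3*X**2*Y ↦ 3·9·5·1 = 135
  2*X**2*Z ↦ 2·9·1·4 = 72
  -2*X*Y**2 ↦ -2·3·25·1 = -150
  2*X*Y*Z ↦ 2·3·5·4 = 120
  2*X*Z**2 ↦ 2·3·1·16 = 96
  Y**3 ↦ 1·1·125·1 = 125
  -Y**2*Z ↦ -1·1·25·4 = -100
  -3*Y*Z**2 ↦ -3·1·5·16 = -240
  3*Z**3 ↦ 3·1·1·64 = 192
Sum: F(3, 5, 4) = (135) + (72) + (-150) + (120) + (96) + (125) + (-100) + (-240) + (192) = 250.
Reducing mod 7: 250 ≡ 5 (mod 7).
Since F(a, b, c) ≡ 5 ≠ 0 (mod 7), P does NOT lie on the curve.


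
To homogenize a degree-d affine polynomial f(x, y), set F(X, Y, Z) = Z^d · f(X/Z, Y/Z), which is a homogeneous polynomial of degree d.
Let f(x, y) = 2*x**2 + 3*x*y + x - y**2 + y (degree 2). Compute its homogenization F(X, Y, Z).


F(X, Y, Z) = 2*X**2 + 3*X*Y + X*Z - Y**2 + Y*Z

deg(f) = 2.
Substitute x = X/Z, y = Y/Z into f, then multiply by Z^2.
  monomial 2·x^2·y^0 ↦ 2·X^2·Y^0·Z^0.
  monomial 3·x^1·y^1 ↦ 3·X^1·Y^1·Z^0.
  monomial 1·x^1·y^0 ↦ 1·X^1·Y^0·Z^1.
  monomial -1·x^0·y^2 ↦ -1·X^0·Y^2·Z^0.
  monomial 1·x^0·y^1 ↦ 1·X^0·Y^1·Z^1.
Collecting: F(X, Y, Z) = 2*X**2 + 3*X*Y + X*Z - Y**2 + Y*Z.


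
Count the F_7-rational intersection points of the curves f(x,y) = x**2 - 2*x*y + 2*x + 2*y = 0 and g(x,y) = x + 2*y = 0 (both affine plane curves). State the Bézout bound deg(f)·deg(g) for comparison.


Common zeros: {(0, 0), (3, 2)}; count = 2; Bézout bound = 2.

deg(f) = 2, deg(g) = 1, so Bézout bound = 2.
Scan x ∈ F_7. For each x, list the y ∈ F_7 with f(x, y) ≡ 0 and those with g(x, y) ≡ 0 (mod 7); the common zeros in that column are the intersection.
  x = 0: f ≡ 0 at y ∈ {0}; g ≡ 0 at y ∈ {0}; common: {0}.
  x = 1: f ≡ 0 at y ∈ ∅; g ≡ 0 at y ∈ {3}; common: ∅.
  x = 2: f ≡ 0 at y ∈ {4}; g ≡ 0 at y ∈ {6}; common: ∅.
  x = 3: f ≡ 0 at y ∈ {2}; g ≡ 0 at y ∈ {2}; common: {2}.
  x = 4: f ≡ 0 at y ∈ {4}; g ≡ 0 at y ∈ {5}; common: ∅.
  x = 5: f ≡ 0 at y ∈ {0}; g ≡ 0 at y ∈ {1}; common: ∅.
  x = 6: f ≡ 0 at y ∈ {2}; g ≡ 0 at y ∈ {4}; common: ∅.
Collecting: common zeros = {(0, 0), (3, 2)}, so the count is 2.
Comparison with the Bézout bound: 2 ≤ 2 = deg(f)·deg(g), as expected for curves with no common component (the bound is attained).


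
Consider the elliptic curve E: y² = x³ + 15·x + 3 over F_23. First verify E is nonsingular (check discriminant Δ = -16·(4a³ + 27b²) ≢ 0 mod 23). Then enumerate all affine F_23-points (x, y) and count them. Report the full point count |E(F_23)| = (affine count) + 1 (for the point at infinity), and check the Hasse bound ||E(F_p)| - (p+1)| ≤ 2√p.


Affine points = {(0, 7), (0, 16), (2, 8), (2, 15), (3, 11), (3, 12), (4, 9), (4, 14), (9, 4), (9, 19), (10, 7), (10, 16), (11, 2), (11, 21), (12, 5), (12, 18), (13, 7), (13, 16), (14, 6), (14, 17), (20, 0)}; affine count = 21; |E(F_23)| = 22.

Discriminant check: Δ ∝ 4a³ + 27b² = 4·15³ + 27·3² = 4·3375 + 27·9 ≡ 12 (mod 23). Nonzero ⇒ E is nonsingular.
For each x ∈ F_23, compute rhs = x³ + 15·x + 3 mod 23, then count y ∈ F_23 with y² ≡ rhs.
  x = 0: rhs = 3, matching y values: 7, 16 (2 points).
  x = 1: rhs = 19, matching y values: none (0 points).
  x = 2: rhs = 18, matching y values: 8, 15 (2 points).
  x = 3: rhs = 6, matching y values: 11, 12 (2 points).
  x = 4: rhs = 12, matching y values: 9, 14 (2 points).
  x = 5: rhs = 19, matching y values: none (0 points).
  x = 6: rhs = 10, matching y values: none (0 points).
  x = 7: rhs = 14, matching y values: none (0 points).
  x = 8: rhs = 14, matching y values: none (0 points).
  x = 9: rhs = 16, matching y values: 4, 19 (2 points).
  x = 10: rhs = 3, matching y values: 7, 16 (2 points).
  x = 11: rhs = 4, matching y values: 2, 21 (2 points).
  x = 12: rhs = 2, matching y values: 5, 18 (2 points).
  x = 13: rhs = 3, matching y values: 7, 16 (2 points).
  x = 14: rhs = 13, matching y values: 6, 17 (2 points).
  x = 15: rhs = 15, matching y values: none (0 points).
  x = 16: rhs = 15, matching y values: none (0 points).
  x = 17: rhs = 19, matching y values: none (0 points).
  x = 18: rhs = 10, matching y values: none (0 points).
  x = 19: rhs = 17, matching y values: none (0 points).
  x = 20: rhs = 0, matching y values: 0 (1 points).
  x = 21: rhs = 11, matching y values: none (0 points).
  x = 22: rhs = 10, matching y values: none (0 points).
Total affine count: 21.
Full point count |E(F_23)| = 21 + 1 = 22.
Hasse bound: |22 − (23+1)| = |-2| = 2 ≤ 2√23 ≈ 9.5917 ✓.
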